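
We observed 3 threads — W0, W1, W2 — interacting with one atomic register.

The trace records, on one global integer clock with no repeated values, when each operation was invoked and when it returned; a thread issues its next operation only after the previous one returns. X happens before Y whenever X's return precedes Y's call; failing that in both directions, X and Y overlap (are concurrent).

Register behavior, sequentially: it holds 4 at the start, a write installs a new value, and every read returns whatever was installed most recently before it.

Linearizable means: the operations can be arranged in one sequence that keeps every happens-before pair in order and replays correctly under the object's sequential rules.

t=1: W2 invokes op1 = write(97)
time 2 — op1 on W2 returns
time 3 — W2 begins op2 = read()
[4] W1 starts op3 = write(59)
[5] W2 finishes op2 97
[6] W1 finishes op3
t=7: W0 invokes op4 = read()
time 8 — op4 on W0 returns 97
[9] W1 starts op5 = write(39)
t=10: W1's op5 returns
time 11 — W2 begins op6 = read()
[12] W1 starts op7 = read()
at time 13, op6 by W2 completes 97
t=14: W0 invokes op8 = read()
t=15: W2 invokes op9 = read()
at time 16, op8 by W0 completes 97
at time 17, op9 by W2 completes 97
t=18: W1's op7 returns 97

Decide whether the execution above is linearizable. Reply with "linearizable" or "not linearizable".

not linearizable

already the first 8 events (up to op4's response at time 8) admit no linearization; the first 7 still do
no legal order exists: 2 real-time-consistent candidates over 4 completed atomic register operations, all rejected
sample order op1, op2, op3, op4 stalls at step 4 — op4 read() → 97 has no legal effect
sample order op1, op3, op2, op4 stalls at step 3 — op2 read() → 97 has no legal effect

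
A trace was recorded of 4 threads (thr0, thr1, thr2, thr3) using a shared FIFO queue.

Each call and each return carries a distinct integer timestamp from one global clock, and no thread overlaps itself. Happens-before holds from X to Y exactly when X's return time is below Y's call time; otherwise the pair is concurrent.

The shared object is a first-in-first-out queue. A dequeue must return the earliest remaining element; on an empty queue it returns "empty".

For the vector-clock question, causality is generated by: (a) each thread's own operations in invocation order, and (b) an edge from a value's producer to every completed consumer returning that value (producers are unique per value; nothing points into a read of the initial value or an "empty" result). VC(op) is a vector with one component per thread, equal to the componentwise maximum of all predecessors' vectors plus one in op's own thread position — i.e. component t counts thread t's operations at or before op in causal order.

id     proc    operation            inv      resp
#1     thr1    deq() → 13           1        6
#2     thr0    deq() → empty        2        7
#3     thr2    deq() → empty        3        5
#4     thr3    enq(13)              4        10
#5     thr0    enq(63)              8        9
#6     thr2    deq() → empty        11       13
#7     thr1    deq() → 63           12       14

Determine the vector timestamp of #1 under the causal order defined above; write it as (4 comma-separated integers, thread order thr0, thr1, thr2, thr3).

(0, 1, 0, 1)

invoked at 4, #4 has no predecessors; its own thr3 bump gives (0, 0, 0, 1)
invoked at 3, #3 has no predecessors; its own thr2 bump gives (0, 0, 1, 0)
invoked at 2, #2 has no predecessors; its own thr0 bump gives (1, 0, 0, 0)
VC(#6, invoked at 11): max of VC(#3)=(0, 0, 1, 0), then +1 on thread thr2 → (0, 0, 2, 0)
VC(#1, invoked at 1): max of VC(#4)=(0, 0, 0, 1), then +1 on thread thr1 → (0, 1, 0, 1)
VC(#5, invoked at 8): max of VC(#2)=(1, 0, 0, 0), then +1 on thread thr0 → (2, 0, 0, 0)
VC(#7, invoked at 12): max of VC(#1)=(0, 1, 0, 1), VC(#5)=(2, 0, 0, 0), then +1 on thread thr1 → (2, 2, 0, 1)
target: VC(#1) = (0, 1, 0, 1)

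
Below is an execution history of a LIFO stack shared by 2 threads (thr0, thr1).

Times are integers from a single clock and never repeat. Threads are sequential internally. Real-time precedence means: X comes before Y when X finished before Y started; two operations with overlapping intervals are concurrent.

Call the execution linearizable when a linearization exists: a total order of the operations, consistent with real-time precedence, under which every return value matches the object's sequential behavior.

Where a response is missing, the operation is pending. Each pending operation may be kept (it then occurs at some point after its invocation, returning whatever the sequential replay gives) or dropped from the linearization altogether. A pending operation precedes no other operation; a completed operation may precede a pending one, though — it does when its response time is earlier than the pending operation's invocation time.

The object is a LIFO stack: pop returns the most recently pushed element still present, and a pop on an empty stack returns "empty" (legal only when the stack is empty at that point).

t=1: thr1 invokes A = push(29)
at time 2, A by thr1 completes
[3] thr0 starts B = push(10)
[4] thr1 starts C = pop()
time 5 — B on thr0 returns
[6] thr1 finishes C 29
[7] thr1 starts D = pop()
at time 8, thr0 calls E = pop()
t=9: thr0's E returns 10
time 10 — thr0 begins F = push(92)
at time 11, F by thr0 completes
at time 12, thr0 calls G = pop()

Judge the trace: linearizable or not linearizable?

a witness: A, C, B, E, D, F
1. A push(29), leaving stack <29>
2. C pop() → 29, leaving stack <>
3. B push(10), leaving stack <10>
4. E pop() → 10, leaving stack <>
5. D pop() (pending, included), leaving stack <>
6. F push(92), leaving stack <92>

linearizable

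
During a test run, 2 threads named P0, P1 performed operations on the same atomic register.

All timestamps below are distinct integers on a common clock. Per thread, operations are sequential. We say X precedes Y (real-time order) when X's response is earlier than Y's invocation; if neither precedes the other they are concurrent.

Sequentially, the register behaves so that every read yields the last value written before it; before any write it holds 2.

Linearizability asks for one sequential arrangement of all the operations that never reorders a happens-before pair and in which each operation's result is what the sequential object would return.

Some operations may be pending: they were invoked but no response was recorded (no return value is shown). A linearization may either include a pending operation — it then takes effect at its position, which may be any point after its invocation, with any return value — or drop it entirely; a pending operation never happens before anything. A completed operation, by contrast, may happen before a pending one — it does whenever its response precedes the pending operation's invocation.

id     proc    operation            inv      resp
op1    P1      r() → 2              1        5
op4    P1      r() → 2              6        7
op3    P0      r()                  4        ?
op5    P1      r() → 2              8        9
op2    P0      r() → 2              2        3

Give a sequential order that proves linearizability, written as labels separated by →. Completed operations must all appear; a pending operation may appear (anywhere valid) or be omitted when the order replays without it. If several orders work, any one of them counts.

op1 → op2 → op3 → op4 → op5

step 1: op1 r() → 2 — value 2
step 2: op2 r() → 2 — value 2
step 3: op3 r() (pending, included) — value 2
step 4: op4 r() → 2 — value 2
step 5: op5 r() → 2 — value 2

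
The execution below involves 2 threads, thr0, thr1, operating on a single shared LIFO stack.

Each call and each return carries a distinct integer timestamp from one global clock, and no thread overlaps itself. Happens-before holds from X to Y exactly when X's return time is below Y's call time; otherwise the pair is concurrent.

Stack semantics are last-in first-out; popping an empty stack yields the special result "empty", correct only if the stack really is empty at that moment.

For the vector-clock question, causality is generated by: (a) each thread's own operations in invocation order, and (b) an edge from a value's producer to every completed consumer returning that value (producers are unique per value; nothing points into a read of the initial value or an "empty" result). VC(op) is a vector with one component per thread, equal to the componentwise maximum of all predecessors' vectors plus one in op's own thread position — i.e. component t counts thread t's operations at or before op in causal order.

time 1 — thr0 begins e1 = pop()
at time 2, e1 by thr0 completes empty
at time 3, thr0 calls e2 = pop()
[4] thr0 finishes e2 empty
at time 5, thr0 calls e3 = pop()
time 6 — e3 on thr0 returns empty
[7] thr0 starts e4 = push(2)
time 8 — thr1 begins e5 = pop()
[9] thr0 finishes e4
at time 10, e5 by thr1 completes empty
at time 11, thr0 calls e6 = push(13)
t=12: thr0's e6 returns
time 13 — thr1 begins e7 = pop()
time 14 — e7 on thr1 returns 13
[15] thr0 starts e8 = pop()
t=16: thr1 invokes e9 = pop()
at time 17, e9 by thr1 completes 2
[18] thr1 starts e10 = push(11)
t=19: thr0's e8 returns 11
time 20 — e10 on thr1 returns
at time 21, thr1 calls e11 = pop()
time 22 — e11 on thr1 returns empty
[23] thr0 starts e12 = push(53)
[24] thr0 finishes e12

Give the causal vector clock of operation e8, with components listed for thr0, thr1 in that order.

e5 (invocation 8): nothing precedes it; thr1's component alone gives (0, 1)
e1 (invocation 1): nothing precedes it; thr0's component alone gives (1, 0)
VC(e2, invoked at 3): max of VC(e1)=(1, 0), then +1 on thread thr0 → (2, 0)
VC(e3, invoked at 5): max of VC(e2)=(2, 0), then +1 on thread thr0 → (3, 0)
VC(e4, invoked at 7): max of VC(e3)=(3, 0), then +1 on thread thr0 → (4, 0)
VC(e6, invoked at 11): max of VC(e4)=(4, 0), then +1 on thread thr0 → (5, 0)
VC(e7, invoked at 13): max of VC(e5)=(0, 1), VC(e6)=(5, 0), then +1 on thread thr1 → (5, 2)
VC(e9, invoked at 16): max of VC(e4)=(4, 0), VC(e7)=(5, 2), then +1 on thread thr1 → (5, 3)
VC(e10, invoked at 18): max of VC(e9)=(5, 3), then +1 on thread thr1 → (5, 4)
VC(e11, invoked at 21): max of VC(e10)=(5, 4), then +1 on thread thr1 → (5, 5)
VC(e8, invoked at 15): max of VC(e6)=(5, 0), VC(e10)=(5, 4), then +1 on thread thr0 → (6, 4)
VC(e12, invoked at 23): max of VC(e8)=(6, 4), then +1 on thread thr0 → (7, 4)
target: VC(e8) = (6, 4)

(6, 4)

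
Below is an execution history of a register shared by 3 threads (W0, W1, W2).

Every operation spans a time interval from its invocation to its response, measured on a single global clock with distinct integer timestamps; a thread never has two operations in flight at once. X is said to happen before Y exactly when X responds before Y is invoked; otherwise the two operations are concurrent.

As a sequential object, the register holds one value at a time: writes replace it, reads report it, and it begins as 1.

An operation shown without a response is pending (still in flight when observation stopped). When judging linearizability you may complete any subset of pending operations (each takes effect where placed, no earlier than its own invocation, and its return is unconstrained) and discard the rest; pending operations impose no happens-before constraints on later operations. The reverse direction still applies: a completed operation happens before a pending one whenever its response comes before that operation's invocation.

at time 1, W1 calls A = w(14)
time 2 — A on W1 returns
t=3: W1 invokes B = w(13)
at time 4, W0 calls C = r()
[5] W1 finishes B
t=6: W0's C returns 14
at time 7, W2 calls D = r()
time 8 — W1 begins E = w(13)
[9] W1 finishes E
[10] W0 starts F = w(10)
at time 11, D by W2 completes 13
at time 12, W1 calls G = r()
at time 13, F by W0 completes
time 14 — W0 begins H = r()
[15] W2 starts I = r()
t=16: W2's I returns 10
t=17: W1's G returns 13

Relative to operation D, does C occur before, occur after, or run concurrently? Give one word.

before

C spans [4,6], D spans [7,11]
resp(C)=6 < inv(D)=7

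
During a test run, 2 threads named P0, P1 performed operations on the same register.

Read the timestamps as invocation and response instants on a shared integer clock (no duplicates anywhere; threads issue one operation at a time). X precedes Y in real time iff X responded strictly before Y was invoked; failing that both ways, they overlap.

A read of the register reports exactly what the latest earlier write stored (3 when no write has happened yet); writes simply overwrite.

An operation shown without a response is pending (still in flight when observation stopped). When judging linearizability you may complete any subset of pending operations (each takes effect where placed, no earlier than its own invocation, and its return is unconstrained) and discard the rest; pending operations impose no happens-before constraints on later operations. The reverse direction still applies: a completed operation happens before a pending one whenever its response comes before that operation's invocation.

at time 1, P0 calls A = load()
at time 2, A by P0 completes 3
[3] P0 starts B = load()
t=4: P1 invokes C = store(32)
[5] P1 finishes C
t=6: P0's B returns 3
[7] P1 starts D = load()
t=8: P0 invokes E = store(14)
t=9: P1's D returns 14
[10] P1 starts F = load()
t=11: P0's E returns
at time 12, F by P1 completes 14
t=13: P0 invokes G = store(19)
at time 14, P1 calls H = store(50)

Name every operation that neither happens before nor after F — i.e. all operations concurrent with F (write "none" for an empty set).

F spans [10,12]: anything still running between times 10 and 12 counts as concurrent
A [1,2]: before
B [3,6]: before
C [4,5]: before
D [7,9]: before
E [8,11]: concurrent
G [13,…): after
H [14,…): after

E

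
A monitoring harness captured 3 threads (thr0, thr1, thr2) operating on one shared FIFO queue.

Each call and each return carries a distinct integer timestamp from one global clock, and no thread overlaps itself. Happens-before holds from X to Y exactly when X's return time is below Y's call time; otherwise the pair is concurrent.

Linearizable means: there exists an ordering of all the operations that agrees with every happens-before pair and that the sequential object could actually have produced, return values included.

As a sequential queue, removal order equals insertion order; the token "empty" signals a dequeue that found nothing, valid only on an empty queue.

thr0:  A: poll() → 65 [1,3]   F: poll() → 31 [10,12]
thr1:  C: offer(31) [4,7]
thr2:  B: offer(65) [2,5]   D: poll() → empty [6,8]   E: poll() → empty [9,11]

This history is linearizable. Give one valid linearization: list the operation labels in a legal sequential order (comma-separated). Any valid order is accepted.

step 1: B offer(65) — queue <65>
step 2: A poll() → 65 — queue <>
step 3: D poll() → empty — queue <>
step 4: C offer(31) — queue <31>
step 5: F poll() → 31 — queue <>
step 6: E poll() → empty — queue <>

B, A, D, C, F, E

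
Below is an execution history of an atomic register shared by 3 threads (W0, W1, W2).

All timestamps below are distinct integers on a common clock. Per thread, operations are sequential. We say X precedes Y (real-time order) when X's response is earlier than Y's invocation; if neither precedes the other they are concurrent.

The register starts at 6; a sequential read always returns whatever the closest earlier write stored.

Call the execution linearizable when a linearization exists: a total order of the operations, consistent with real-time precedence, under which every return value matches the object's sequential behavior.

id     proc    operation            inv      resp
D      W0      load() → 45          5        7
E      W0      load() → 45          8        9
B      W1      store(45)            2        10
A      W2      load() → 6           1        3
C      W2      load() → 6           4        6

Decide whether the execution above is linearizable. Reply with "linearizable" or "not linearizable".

linearizable

one valid linearization: A, C, B, D, E
1. A load() → 6, leaving value 6
2. C load() → 6, leaving value 6
3. B store(45), leaving value 45
4. D load() → 45, leaving value 45
5. E load() → 45, leaving value 45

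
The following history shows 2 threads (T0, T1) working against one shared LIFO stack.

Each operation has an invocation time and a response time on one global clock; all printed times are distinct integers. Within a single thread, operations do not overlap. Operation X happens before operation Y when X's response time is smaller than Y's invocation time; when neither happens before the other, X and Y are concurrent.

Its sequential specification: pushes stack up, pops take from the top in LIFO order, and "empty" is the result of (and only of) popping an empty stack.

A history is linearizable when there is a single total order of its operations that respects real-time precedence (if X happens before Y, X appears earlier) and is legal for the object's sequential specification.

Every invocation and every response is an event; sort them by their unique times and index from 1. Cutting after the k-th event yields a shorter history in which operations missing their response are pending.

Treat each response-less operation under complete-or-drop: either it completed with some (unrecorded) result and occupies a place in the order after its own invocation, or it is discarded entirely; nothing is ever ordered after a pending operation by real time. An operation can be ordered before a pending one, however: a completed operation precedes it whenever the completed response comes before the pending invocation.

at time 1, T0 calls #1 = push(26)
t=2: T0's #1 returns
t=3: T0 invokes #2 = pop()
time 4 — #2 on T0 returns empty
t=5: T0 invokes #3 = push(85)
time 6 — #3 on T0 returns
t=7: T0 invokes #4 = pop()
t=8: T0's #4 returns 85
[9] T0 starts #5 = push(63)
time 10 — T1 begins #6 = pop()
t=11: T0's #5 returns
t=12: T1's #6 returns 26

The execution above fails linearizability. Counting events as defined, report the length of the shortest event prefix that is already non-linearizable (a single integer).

4

events 1..3 are linearizable, e.g. via #1:
step 1: #1 push(26) — stack <26>
event 4 — #2's response, time 4 — after it, nothing linearizes
take #1, #2: step 2 already fails, because #2 pop() → empty cannot occur there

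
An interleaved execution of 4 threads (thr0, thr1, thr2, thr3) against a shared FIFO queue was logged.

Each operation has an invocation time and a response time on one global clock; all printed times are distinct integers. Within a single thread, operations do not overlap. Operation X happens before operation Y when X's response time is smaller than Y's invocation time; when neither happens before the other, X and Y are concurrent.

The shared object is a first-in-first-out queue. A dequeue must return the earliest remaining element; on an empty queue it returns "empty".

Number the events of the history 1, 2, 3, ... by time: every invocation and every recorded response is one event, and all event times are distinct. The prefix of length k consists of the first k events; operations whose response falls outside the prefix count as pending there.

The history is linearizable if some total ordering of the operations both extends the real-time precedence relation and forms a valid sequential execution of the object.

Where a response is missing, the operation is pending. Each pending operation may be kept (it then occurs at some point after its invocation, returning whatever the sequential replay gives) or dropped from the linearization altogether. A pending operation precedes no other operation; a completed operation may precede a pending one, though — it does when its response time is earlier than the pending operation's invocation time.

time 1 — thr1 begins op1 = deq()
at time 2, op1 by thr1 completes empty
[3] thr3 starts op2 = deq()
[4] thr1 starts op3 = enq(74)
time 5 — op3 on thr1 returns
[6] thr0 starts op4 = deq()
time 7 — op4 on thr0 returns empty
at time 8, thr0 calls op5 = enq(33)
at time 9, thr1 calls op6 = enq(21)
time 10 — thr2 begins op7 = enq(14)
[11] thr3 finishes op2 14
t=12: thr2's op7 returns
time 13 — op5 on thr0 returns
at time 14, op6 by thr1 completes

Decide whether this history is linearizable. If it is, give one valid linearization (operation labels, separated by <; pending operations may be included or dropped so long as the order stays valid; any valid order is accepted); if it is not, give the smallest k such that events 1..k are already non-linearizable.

not linearizable — minimal violating prefix: 11 events

already the first 11 events (up to op2's response at time 11) admit no linearization; the first 10 still do
the 4 completed operations admit 3 real-time orders; each fails the FIFO queue replay
every completion of the 3 pending operations (op5, op6, op7) was checked; none linearizes
for example op1, op2, op3, op4 (pending dropped) fails at step 2: op2 deq() → 14 is not legal there
for example op1, op3, op2, op4 (pending dropped) fails at step 3: op2 deq() → 14 is not legal there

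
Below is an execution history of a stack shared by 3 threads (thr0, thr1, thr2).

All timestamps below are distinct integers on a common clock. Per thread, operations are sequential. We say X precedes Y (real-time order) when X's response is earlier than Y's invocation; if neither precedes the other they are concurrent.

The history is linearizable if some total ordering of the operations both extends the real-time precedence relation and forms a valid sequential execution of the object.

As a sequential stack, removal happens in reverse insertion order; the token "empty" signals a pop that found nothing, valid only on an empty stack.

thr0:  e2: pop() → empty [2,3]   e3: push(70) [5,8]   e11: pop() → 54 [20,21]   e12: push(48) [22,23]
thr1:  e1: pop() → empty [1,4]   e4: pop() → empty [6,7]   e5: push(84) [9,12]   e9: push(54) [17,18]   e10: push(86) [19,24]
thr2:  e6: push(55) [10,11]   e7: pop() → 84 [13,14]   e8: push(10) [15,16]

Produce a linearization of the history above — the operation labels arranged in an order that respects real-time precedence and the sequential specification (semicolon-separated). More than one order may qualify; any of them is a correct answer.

e1; e2; e4; e3; e6; e5; e7; e8; e9; e11; e10; e12

after step 1 (e1 pop() → empty): stack <>
after step 2 (e2 pop() → empty): stack <>
after step 3 (e4 pop() → empty): stack <>
after step 4 (e3 push(70)): stack <70>
after step 5 (e6 push(55)): stack <70,55>
after step 6 (e5 push(84)): stack <70,55,84>
after step 7 (e7 pop() → 84): stack <70,55>
after step 8 (e8 push(10)): stack <70,55,10>
after step 9 (e9 push(54)): stack <70,55,10,54>
after step 10 (e11 pop() → 54): stack <70,55,10>
after step 11 (e10 push(86)): stack <70,55,10,86>
after step 12 (e12 push(48)): stack <70,55,10,86,48>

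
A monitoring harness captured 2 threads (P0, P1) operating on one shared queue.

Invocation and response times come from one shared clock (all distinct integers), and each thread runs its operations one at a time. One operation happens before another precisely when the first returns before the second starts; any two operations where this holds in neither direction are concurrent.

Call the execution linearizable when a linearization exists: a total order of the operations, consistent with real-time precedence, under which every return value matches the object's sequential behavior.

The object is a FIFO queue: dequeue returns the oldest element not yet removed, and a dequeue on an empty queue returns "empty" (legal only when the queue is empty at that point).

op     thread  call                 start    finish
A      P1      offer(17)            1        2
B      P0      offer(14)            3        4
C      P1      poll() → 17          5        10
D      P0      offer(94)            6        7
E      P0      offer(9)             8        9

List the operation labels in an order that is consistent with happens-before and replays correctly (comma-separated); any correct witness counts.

step 1: A offer(17) — queue <17>
step 2: B offer(14) — queue <17,14>
step 3: C poll() → 17 — queue <14>
step 4: D offer(94) — queue <14,94>
step 5: E offer(9) — queue <14,94,9>

A, B, C, D, E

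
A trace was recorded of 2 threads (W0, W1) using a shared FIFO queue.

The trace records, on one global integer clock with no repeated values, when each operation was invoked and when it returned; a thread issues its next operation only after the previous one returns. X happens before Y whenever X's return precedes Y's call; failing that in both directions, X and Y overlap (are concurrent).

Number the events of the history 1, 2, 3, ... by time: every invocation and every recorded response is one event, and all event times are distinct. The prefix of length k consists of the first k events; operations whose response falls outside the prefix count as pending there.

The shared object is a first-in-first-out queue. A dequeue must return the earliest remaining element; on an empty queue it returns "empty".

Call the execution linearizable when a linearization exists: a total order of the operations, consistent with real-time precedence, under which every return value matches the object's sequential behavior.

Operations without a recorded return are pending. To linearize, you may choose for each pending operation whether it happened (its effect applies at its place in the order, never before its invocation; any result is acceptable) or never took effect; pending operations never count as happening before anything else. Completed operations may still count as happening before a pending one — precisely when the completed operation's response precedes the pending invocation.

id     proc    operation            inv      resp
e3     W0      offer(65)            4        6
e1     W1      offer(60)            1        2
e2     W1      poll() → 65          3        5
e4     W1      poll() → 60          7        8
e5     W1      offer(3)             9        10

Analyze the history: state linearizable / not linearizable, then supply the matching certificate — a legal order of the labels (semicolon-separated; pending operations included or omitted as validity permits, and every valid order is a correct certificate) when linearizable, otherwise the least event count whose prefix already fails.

prefix check: 1..4 passes, 1..5 fails once e2's time-5 response joins
the completed operations (2 total) allow one real-time order; the FIFO queue replay rejects it
include/drop combinations of the 1 pending operation (e3) were all tried; none helps
take e1, e2 (pending dropped): step 2 already fails, because e2 poll() → 65 cannot occur there

not linearizable — minimal violating prefix: 5 events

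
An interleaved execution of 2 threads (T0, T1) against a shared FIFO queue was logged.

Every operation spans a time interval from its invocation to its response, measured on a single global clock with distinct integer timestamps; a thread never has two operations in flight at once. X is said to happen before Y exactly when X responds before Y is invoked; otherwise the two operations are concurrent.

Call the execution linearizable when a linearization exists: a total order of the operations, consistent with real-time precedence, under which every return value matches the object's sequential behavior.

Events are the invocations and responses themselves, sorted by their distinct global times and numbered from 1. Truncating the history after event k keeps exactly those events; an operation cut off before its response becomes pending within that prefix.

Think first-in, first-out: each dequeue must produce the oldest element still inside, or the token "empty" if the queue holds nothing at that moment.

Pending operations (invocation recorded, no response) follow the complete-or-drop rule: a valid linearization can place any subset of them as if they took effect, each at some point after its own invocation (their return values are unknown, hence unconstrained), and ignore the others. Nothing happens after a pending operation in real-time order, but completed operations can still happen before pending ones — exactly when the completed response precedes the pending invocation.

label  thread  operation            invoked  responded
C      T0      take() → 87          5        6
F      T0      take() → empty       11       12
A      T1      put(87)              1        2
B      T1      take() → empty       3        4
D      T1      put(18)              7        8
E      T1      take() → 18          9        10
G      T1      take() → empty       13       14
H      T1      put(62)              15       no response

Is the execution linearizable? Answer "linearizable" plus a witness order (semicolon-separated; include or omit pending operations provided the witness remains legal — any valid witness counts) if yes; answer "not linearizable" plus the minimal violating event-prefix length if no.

already the first 4 events (up to B's response at time 4) admit no linearization; the first 3 still do
exactly one order of the 2 completed ops respects real time; the FIFO queue replay fails
for example A, B fails at step 2: B take() → empty is not legal there

not linearizable — minimal violating prefix: 4 events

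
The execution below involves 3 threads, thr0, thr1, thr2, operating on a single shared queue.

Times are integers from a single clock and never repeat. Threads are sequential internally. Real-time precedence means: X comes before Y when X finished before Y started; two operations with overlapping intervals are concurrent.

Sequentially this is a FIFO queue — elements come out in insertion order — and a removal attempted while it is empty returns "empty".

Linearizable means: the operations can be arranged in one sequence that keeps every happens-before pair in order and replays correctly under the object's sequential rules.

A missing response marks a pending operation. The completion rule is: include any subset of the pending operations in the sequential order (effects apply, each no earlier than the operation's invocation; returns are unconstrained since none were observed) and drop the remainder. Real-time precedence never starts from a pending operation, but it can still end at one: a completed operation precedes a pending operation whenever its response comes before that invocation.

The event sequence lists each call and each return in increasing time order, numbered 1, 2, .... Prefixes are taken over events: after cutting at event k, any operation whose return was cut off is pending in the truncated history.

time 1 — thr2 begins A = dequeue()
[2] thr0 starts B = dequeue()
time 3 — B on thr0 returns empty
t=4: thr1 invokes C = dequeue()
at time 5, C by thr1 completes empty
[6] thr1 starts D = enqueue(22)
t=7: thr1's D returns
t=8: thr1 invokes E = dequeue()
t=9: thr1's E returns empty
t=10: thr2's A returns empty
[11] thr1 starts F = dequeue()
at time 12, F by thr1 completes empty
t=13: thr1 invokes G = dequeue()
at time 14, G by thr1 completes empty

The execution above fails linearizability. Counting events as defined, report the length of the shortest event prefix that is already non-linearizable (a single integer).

10

events 1..9 are linearizable, e.g. via B, C, D, A, E:
1. B dequeue() → empty, leaving queue <>
2. C dequeue() → empty, leaving queue <>
3. D enqueue(22), leaving queue <22>
4. A dequeue() (pending, included), leaving queue <>
5. E dequeue() → empty, leaving queue <>
with event 10 included (A responding at time 10), all real-time-consistent orders fail
e.g. A, B, C, D, E: illegal at step 5, since E dequeue() → empty cannot apply there
e.g. B, A, C, D, E: illegal at step 5, since E dequeue() → empty cannot apply there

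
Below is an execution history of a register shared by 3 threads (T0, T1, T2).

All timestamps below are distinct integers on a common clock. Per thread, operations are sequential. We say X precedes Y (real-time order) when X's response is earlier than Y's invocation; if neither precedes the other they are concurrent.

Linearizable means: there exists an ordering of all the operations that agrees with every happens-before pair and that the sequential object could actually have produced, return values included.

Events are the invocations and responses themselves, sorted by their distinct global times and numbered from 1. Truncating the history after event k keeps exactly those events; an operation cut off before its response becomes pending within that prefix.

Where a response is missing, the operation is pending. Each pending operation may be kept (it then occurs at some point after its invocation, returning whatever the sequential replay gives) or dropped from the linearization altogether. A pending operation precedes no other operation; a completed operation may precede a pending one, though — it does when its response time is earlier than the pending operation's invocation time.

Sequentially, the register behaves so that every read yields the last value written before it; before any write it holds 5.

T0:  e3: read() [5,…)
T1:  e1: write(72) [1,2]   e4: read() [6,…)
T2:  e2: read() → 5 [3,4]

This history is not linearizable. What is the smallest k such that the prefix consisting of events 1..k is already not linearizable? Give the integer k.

a valid linearization of events 1..3 exists, for instance e1:
1. e1 write(72), leaving value 72
include event 4 — e2 responding at 4 — and every candidate order breaks
take e1, e2: step 2 already fails, because e2 read() → 5 cannot occur there

4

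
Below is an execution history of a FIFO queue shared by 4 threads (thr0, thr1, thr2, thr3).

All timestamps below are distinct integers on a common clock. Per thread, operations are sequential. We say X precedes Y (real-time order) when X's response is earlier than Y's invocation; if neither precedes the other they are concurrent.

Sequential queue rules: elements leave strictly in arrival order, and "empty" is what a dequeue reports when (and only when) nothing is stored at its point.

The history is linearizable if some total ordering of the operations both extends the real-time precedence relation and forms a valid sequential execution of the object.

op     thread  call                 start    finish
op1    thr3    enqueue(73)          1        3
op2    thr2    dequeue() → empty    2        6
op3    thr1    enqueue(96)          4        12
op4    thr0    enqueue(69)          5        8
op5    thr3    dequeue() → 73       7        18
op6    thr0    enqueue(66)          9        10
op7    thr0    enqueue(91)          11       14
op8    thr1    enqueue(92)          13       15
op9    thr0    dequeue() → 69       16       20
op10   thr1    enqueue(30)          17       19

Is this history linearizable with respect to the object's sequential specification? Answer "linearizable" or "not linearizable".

witness order: op2, op1, op4, op3, op5, op6, op7, op8, op9, op10
after step 1 (op2 dequeue() → empty): queue <>
after step 2 (op1 enqueue(73)): queue <73>
after step 3 (op4 enqueue(69)): queue <73,69>
after step 4 (op3 enqueue(96)): queue <73,69,96>
after step 5 (op5 dequeue() → 73): queue <69,96>
after step 6 (op6 enqueue(66)): queue <69,96,66>
after step 7 (op7 enqueue(91)): queue <69,96,66,91>
after step 8 (op8 enqueue(92)): queue <69,96,66,91,92>
after step 9 (op9 dequeue() → 69): queue <96,66,91,92>
after step 10 (op10 enqueue(30)): queue <96,66,91,92,30>

linearizable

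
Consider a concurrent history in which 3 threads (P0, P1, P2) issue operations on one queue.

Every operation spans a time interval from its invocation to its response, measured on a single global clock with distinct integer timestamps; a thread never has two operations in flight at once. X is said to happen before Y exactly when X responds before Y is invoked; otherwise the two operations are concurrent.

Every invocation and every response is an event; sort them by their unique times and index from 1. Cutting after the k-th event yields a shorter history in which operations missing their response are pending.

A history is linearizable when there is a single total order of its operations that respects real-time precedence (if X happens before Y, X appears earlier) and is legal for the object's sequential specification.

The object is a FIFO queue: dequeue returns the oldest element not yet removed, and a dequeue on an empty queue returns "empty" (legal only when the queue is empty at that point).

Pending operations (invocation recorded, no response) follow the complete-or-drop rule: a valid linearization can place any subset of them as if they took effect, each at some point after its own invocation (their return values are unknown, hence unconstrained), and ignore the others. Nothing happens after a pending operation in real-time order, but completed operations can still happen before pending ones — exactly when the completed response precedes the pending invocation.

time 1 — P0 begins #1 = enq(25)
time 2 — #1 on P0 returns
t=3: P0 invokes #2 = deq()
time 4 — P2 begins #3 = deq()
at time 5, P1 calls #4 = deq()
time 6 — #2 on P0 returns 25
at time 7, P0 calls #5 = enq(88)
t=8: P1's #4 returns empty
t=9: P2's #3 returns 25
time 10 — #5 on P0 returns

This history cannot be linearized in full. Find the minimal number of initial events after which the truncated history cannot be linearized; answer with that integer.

events 1..8 are still linearizable — one witness is #1, #2, #3, #4:
after step 1 (#1 enq(25)): queue <25>
after step 2 (#2 deq() → 25): queue <>
after step 3 (#3 deq() (pending, included)): queue <>
after step 4 (#4 deq() → empty): queue <>
event 9 — #3's response, time 9 — after it, nothing linearizes
completion choices over the 1 pending operation (#5) were checked; none helps
one such order, #1, #2, #3, #4 (pending dropped), breaks at step 3 where #3 deq() → 25 is illegal
one such order, #1, #2, #4, #3 (pending dropped), breaks at step 4 where #3 deq() → 25 is illegal

9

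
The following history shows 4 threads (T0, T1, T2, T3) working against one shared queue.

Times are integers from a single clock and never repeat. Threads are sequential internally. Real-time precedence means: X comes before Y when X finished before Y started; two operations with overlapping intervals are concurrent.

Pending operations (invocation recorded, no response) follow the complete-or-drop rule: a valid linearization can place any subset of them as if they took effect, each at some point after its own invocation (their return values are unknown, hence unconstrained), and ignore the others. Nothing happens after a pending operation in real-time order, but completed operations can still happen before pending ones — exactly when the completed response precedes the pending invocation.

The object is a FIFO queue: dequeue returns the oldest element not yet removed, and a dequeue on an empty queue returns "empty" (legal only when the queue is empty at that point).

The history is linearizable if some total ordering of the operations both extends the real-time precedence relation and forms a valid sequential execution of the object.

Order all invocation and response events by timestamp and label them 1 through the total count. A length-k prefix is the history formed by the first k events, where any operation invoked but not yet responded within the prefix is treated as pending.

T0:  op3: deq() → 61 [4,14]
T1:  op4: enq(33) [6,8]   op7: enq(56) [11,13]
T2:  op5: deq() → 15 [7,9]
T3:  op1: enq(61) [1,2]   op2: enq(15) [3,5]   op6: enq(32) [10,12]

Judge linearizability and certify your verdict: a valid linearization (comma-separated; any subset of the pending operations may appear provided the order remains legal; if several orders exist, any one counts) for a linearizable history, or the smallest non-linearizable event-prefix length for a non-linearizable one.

1. op1 enq(61), leaving queue <61>
2. op2 enq(15), leaving queue <61,15>
3. op3 deq() → 61, leaving queue <15>
4. op4 enq(33), leaving queue <15,33>
5. op5 deq() → 15, leaving queue <33>
6. op6 enq(32), leaving queue <33,32>
7. op7 enq(56), leaving queue <33,32,56>

linearizable — witness: op1, op2, op3, op4, op5, op6, op7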